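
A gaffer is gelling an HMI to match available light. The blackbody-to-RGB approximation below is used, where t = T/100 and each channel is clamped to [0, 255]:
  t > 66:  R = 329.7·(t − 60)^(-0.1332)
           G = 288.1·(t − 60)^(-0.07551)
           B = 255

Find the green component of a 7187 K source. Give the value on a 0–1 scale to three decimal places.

0.937

t = 7187/100 = 71.87; the t > 66 branch applies.
G = 288.1·(71.87 − 60)^(-0.07551) = 288.1·11.87^(-0.07551) = 288.1·0.82960 = 239.007.
On a 0–1 scale: 239.007/255 = 0.9373 → 0.937.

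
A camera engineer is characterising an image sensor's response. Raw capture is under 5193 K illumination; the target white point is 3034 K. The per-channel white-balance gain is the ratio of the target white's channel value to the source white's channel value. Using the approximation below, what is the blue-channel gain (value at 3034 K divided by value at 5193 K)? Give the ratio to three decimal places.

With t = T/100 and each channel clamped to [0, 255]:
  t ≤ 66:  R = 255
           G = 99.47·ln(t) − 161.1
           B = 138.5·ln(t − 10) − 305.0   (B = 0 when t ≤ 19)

At 5193 K (t = 51.93):
  B = 138.5·ln(51.93 − 10) − 305.0 = 138.5·ln 41.93 − 305.0 = 138.5·3.7360 − 305.0 = 212.436.
At 3034 K (t = 30.34):
  B = 138.5·ln(30.34 − 10) − 305.0 = 138.5·ln 20.34 − 305.0 = 138.5·3.0126 − 305.0 = 112.244.
Gain = 112.244 / 212.436 = 0.5284 → 0.528.

0.528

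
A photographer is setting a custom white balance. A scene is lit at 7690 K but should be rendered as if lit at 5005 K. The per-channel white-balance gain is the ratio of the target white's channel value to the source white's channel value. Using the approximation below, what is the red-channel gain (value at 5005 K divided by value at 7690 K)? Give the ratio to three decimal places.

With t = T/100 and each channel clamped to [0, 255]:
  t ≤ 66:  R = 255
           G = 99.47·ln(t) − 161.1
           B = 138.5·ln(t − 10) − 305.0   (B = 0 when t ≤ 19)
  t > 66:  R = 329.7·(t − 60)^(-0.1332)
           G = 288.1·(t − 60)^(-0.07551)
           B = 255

At 7690 K (t = 76.9):
  R = 329.7·(76.9 − 60)^(-0.1332) = 329.7·16.9^(-0.1332) = 329.7·0.68619 = 226.237.
At 5005 K (t = 50.05):
  R = 255 by definition for t ≤ 66.
Gain = 255.000 / 226.237 = 1.1271 → 1.127.

1.127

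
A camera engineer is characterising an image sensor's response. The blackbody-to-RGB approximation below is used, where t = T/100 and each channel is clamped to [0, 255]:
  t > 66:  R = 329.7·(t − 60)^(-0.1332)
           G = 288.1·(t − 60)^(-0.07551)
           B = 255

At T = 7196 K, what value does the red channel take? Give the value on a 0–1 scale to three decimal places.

0.929

t = 7196/100 = 71.96; the t > 66 branch applies.
R = 329.7·(71.96 − 60)^(-0.1332) = 329.7·11.96^(-0.1332) = 329.7·0.71853 = 236.900.
On a 0–1 scale: 236.900/255 = 0.9290 → 0.929.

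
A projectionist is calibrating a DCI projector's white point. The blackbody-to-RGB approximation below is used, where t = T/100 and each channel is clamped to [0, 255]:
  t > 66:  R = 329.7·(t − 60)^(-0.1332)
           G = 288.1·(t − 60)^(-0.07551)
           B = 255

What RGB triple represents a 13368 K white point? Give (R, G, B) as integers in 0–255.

t = 13368/100 = 133.68; the t > 66 branch applies.
R = 329.7·(133.68 − 60)^(-0.1332) = 329.7·73.68^(-0.1332) = 329.7·0.56399 = 185.946.
G = 288.1·(133.68 − 60)^(-0.07551) = 288.1·73.68^(-0.07551) = 288.1·0.72276 = 208.228.
B = 255 by definition for t > 66.
Rounded: (186, 208, 255).

(186, 208, 255)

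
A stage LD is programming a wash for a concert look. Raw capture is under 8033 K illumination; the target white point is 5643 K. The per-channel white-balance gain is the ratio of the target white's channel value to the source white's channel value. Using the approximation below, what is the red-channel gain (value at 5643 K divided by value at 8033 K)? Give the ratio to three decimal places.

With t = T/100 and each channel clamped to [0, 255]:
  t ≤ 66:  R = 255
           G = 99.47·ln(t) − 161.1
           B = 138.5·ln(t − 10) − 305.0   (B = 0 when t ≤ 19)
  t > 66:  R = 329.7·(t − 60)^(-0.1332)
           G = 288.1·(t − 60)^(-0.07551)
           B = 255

1.155

At 8033 K (t = 80.33):
  R = 329.7·(80.33 − 60)^(-0.1332) = 329.7·20.33^(-0.1332) = 329.7·0.66951 = 220.737.
At 5643 K (t = 56.43):
  R = 255 by definition for t ≤ 66.
Gain = 255.000 / 220.737 = 1.1552 → 1.155.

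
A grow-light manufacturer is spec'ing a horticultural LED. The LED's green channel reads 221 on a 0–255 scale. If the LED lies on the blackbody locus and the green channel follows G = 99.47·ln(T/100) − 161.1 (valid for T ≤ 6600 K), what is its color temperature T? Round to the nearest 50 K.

4650 K

ln t = (221 + 161.1) / 99.47 = 3.8414.
t = e^3.8414 = 46.589.
T = 100·t = 4659 K → 4650 K to the nearest 50 K.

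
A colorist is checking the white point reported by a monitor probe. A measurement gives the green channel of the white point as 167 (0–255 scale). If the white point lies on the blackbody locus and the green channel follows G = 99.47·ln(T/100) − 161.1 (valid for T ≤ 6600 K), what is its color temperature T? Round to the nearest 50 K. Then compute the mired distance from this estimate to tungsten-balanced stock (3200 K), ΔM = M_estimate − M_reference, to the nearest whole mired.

ln t = (167 + 161.1) / 99.47 = 3.2985.
t = e^3.2985 = 27.072.
T = 100·t = 2707 K → 2700 K to the nearest 50 K.
M_estimate = 10⁶/2700 = 370.37; M_reference = 10⁶/3200 = 312.50.
ΔM = 370.37 − 312.50 = 57.87 → +58 mireds.

+58 mireds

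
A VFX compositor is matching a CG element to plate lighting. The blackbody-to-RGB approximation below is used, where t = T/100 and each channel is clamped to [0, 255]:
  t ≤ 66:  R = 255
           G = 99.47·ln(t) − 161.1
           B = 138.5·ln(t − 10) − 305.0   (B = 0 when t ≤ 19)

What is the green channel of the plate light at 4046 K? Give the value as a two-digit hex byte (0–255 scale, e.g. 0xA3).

t = 4046/100 = 40.46; the t ≤ 66 branch applies.
G = 99.47·ln 40.46 − 161.1 = 99.47·3.7003 − 161.1 = 206.970.
Rounded: 207; in hex, 0xCF.

0xCF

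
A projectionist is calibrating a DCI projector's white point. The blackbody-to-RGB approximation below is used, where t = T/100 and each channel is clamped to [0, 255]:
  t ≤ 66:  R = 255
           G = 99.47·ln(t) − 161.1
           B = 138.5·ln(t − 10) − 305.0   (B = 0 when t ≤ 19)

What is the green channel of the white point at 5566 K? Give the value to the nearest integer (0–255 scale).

t = 5566/100 = 55.66; the t ≤ 66 branch applies.
G = 99.47·ln 55.66 − 161.1 = 99.47·4.0193 − 161.1 = 238.696.
Rounded: 239.

239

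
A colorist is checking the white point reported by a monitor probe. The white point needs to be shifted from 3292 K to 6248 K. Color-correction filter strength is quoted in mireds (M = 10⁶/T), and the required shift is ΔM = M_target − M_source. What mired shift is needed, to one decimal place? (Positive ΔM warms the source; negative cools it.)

M_source = 10⁶/3292 = 303.767; M_target = 10⁶/6248 = 160.051.
ΔM = 160.051 − 303.767 = -143.715 → -143.7 mireds, a cooling shift.

-143.7 mireds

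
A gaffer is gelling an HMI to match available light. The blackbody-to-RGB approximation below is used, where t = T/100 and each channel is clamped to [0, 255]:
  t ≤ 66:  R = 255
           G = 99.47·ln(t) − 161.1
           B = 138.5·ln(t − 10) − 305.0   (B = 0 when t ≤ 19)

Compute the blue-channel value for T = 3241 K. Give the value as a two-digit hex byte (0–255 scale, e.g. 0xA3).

0x7E

t = 3241/100 = 32.41; the t ≤ 66 branch applies.
B = 138.5·ln(32.41 − 10) − 305.0 = 138.5·ln 22.41 − 305.0 = 138.5·3.1095 − 305.0 = 125.667.
Rounded: 126; in hex, 0x7E.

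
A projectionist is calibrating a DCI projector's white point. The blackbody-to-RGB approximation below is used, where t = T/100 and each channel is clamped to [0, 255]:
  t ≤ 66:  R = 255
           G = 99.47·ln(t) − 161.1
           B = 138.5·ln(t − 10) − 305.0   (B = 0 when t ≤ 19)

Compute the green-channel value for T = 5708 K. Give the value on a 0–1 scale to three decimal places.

t = 5708/100 = 57.08; the t ≤ 66 branch applies.
G = 99.47·ln 57.08 − 161.1 = 99.47·4.0445 − 161.1 = 241.202.
On a 0–1 scale: 241.202/255 = 0.9459 → 0.946.

0.946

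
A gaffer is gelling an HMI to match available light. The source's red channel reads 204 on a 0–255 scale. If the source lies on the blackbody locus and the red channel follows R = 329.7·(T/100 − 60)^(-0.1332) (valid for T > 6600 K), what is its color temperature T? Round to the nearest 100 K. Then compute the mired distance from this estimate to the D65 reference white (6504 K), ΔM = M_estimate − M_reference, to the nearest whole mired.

(t − 60)^(-0.1332) = 204/329.7 = 0.61874.
t − 60 = 0.61874^(1/-0.1332) = 0.61874^(-7.508) = 36.748, so t = 96.748.
T = 100·t = 9675 K → 9700 K to the nearest 100 K.
M_estimate = 10⁶/9700 = 103.09; M_reference = 10⁶/6504 = 153.75.
ΔM = 103.09 − 153.75 = -50.66 → -51 mireds.

-51 mireds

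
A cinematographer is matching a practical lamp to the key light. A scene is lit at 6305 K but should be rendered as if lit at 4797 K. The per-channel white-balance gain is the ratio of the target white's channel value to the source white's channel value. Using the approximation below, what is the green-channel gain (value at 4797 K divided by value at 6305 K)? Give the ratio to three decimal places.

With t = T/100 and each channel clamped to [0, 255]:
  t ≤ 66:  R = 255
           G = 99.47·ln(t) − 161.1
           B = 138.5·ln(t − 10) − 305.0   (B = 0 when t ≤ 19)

At 6305 K (t = 63.05):
  G = 99.47·ln 63.05 − 161.1 = 99.47·4.1439 − 161.1 = 251.097.
At 4797 K (t = 47.97):
  G = 99.47·ln 47.97 − 161.1 = 99.47·3.8706 − 161.1 = 223.906.
Gain = 223.906 / 251.097 = 0.8917 → 0.892.

0.892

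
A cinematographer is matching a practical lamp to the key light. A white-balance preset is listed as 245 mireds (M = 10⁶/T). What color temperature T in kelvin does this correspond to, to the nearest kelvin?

T = 10⁶ / 245 = 4081.63 K → 4082 K.

4082 K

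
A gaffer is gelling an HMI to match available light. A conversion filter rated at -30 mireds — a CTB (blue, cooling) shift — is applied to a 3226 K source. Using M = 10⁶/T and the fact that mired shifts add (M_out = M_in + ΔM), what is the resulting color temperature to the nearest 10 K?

M_in = 10⁶/3226 = 309.98 mireds.
M_out = 309.98 + (-30) = 279.98 mireds.
T_out = 10⁶/279.98 = 3571.7 K → 3570 K.

3570 K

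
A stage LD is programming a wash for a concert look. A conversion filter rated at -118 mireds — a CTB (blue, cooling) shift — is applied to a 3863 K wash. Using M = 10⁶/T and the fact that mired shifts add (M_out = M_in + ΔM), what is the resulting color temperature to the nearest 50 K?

M_in = 10⁶/3863 = 258.87 mireds.
M_out = 258.87 + (-118) = 140.87 mireds.
T_out = 10⁶/140.87 = 7098.9 K → 7100 K.

7100 K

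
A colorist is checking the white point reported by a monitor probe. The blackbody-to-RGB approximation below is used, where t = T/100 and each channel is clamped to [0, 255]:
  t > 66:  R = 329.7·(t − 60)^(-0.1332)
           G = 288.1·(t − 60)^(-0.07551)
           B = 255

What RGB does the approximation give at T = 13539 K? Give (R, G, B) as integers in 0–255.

t = 13539/100 = 135.39; the t > 66 branch applies.
R = 329.7·(135.39 − 60)^(-0.1332) = 329.7·75.39^(-0.1332) = 329.7·0.56227 = 185.379.
G = 288.1·(135.39 − 60)^(-0.07551) = 288.1·75.39^(-0.07551) = 288.1·0.72151 = 207.868.
B = 255 by definition for t > 66.
Rounded: (185, 208, 255).

(185, 208, 255)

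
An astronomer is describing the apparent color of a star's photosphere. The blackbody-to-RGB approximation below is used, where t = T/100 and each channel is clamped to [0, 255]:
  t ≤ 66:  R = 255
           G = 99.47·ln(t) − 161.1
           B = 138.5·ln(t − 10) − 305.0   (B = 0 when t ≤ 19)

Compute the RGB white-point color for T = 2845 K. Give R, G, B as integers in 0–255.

t = 2845/100 = 28.45; the t ≤ 66 branch applies.
R = 255 by definition for t ≤ 66.
G = 99.47·ln 28.45 − 161.1 = 99.47·3.3481 − 161.1 = 171.940.
B = 138.5·ln(28.45 − 10) − 305.0 = 138.5·ln 18.45 − 305.0 = 138.5·2.9151 − 305.0 = 98.736.
Rounded: (255, 172, 99).

R=255, G=172, B=99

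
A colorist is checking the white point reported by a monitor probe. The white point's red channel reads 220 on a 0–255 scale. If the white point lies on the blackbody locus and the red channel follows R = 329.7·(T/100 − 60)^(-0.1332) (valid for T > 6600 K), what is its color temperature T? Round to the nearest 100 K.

8100 K

(t − 60)^(-0.1332) = 220/329.7 = 0.66727.
t − 60 = 0.66727^(1/-0.1332) = 0.66727^(-7.508) = 20.847, so t = 80.847.
T = 100·t = 8085 K → 8100 K to the nearest 100 K.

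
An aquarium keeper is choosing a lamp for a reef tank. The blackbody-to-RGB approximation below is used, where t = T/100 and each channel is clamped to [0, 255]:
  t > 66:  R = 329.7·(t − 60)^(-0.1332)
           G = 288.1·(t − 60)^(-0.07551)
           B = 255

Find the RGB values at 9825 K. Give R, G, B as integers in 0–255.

t = 9825/100 = 98.25; the t > 66 branch applies.
R = 329.7·(98.25 − 60)^(-0.1332) = 329.7·38.25^(-0.1332) = 329.7·0.61545 = 202.914.
G = 288.1·(98.25 − 60)^(-0.07551) = 288.1·38.25^(-0.07551) = 288.1·0.75944 = 218.796.
B = 255 by definition for t > 66.
Rounded: (203, 219, 255).

R=203, G=219, B=255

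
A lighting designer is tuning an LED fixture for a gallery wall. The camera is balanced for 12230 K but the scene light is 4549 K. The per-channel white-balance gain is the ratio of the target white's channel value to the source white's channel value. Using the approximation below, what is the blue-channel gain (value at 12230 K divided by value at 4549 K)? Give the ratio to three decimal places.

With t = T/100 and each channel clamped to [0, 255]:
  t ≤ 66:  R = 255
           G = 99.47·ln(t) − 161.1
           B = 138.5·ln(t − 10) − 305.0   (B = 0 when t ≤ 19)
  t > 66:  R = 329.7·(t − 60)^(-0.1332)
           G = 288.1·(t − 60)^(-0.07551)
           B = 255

1.347

At 4549 K (t = 45.49):
  B = 138.5·ln(45.49 − 10) − 305.0 = 138.5·ln 35.49 − 305.0 = 138.5·3.5693 − 305.0 = 189.341.
At 12230 K (t = 122.3):
  B = 255 by definition for t > 66.
Gain = 255.000 / 189.341 = 1.3468 → 1.347.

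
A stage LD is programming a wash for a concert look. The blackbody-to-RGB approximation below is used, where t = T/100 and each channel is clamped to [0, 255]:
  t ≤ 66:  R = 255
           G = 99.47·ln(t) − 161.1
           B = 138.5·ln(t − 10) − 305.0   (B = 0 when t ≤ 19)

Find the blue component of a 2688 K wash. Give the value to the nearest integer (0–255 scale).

86

t = 2688/100 = 26.88; the t ≤ 66 branch applies.
B = 138.5·ln(26.88 − 10) − 305.0 = 138.5·ln 16.88 − 305.0 = 138.5·2.8261 − 305.0 = 86.419.
Rounded: 86.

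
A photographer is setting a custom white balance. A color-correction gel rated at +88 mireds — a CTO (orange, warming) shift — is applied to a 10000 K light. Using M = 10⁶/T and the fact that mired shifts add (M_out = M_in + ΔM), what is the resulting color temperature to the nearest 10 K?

5320 K

M_in = 10⁶/10000 = 100.00 mireds.
M_out = 100.00 + (+88) = 188.00 mireds.
T_out = 10⁶/188.00 = 5319.1 K → 5320 K.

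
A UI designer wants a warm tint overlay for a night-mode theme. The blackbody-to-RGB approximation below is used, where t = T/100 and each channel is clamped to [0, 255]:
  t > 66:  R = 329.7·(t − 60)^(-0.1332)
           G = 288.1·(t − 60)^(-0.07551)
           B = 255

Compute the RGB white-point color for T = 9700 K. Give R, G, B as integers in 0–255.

t = 9700/100 = 97; the t > 66 branch applies.
R = 329.7·(97 − 60)^(-0.1332) = 329.7·37^(-0.1332) = 329.7·0.61818 = 203.814.
G = 288.1·(97 − 60)^(-0.07551) = 288.1·37^(-0.07551) = 288.1·0.76135 = 219.345.
B = 255 by definition for t > 66.
Rounded: (204, 219, 255).

R=204, G=219, B=255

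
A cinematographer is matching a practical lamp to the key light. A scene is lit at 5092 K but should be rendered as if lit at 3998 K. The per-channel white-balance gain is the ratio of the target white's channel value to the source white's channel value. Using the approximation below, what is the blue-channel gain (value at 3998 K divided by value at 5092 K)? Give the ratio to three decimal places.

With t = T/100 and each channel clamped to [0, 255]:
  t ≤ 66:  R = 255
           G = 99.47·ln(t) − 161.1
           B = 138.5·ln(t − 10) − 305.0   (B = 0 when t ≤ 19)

0.794

At 5092 K (t = 50.92):
  B = 138.5·ln(50.92 − 10) − 305.0 = 138.5·ln 40.92 − 305.0 = 138.5·3.7116 − 305.0 = 209.059.
At 3998 K (t = 39.98):
  B = 138.5·ln(39.98 − 10) − 305.0 = 138.5·ln 29.98 − 305.0 = 138.5·3.4005 − 305.0 = 165.973.
Gain = 165.973 / 209.059 = 0.7939 → 0.794.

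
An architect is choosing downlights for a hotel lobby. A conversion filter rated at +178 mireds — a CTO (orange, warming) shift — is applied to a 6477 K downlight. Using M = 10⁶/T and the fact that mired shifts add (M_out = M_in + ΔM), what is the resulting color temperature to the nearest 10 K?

M_in = 10⁶/6477 = 154.39 mireds.
M_out = 154.39 + (+178) = 332.39 mireds.
T_out = 10⁶/332.39 = 3008.5 K → 3010 K.

3010 K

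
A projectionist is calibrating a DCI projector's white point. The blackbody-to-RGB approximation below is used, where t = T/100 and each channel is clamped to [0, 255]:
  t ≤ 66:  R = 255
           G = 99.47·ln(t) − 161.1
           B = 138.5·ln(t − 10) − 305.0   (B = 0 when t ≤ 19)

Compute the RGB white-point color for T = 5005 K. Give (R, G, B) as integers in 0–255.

(255, 228, 206)

t = 5005/100 = 50.05; the t ≤ 66 branch applies.
R = 255 by definition for t ≤ 66.
G = 99.47·ln 50.05 − 161.1 = 99.47·3.9130 − 161.1 = 228.128.
B = 138.5·ln(50.05 − 10) − 305.0 = 138.5·ln 40.05 − 305.0 = 138.5·3.6901 − 305.0 = 206.083.
Rounded: (255, 228, 206).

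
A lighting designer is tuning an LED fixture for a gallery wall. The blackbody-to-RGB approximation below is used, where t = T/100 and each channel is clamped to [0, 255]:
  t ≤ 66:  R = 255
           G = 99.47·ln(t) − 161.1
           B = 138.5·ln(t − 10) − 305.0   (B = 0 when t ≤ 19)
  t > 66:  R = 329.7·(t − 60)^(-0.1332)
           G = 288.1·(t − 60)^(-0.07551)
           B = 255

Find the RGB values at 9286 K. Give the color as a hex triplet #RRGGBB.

t = 9286/100 = 92.86; the t > 66 branch applies.
R = 329.7·(92.86 − 60)^(-0.1332) = 329.7·32.86^(-0.1332) = 329.7·0.62803 = 207.061.
G = 288.1·(92.86 − 60)^(-0.07551) = 288.1·32.86^(-0.07551) = 288.1·0.76820 = 221.320.
B = 255 by definition for t > 66.
Rounded: (207, 221, 255).
In hex: #CFDDFF.

#CFDDFF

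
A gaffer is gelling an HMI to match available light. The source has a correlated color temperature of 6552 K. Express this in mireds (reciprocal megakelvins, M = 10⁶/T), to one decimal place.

152.6 mireds

M = 10⁶ / 6552 = 152.625 → 152.6 mireds.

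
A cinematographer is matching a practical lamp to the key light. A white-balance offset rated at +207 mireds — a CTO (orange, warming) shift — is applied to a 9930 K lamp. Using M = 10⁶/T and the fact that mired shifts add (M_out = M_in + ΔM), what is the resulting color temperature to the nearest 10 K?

M_in = 10⁶/9930 = 100.70 mireds.
M_out = 100.70 + (+207) = 307.70 mireds.
T_out = 10⁶/307.70 = 3249.9 K → 3250 K.

3250 K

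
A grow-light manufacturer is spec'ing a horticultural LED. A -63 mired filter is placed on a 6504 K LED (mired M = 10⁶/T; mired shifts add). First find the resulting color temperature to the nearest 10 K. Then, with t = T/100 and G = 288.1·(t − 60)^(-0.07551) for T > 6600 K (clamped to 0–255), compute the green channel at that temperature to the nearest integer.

M_in = 10⁶/6504 = 153.75; M_out = 153.75 + (-63) = 90.75.
T_out = 10⁶/90.75 = 11019.1 K → 11020 K; t = 110.2.
G = 288.1·(110.2 − 60)^(-0.07551) = 288.1·50.2^(-0.07551) = 288.1·0.74401 = 214.350.
Rounded: 214.

214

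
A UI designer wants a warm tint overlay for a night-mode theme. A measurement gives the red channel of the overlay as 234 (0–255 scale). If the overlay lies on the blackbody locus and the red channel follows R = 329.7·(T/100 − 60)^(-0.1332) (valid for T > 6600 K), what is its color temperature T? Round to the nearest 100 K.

7300 K

(t − 60)^(-0.1332) = 234/329.7 = 0.70974.
t − 60 = 0.70974^(1/-0.1332) = 0.70974^(-7.508) = 13.119, so t = 73.119.
T = 100·t = 7312 K → 7300 K to the nearest 100 K.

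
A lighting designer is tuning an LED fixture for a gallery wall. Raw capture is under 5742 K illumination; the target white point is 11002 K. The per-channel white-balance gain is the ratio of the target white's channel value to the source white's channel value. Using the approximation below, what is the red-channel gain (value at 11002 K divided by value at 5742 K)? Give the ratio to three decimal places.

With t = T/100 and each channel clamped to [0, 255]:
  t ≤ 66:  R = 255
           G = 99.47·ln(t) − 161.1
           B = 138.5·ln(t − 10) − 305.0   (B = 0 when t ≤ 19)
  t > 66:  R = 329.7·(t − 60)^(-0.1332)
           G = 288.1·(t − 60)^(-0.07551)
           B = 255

0.768

At 5742 K (t = 57.42):
  R = 255 by definition for t ≤ 66.
At 11002 K (t = 110.02):
  R = 329.7·(110.02 − 60)^(-0.1332) = 329.7·50.02^(-0.1332) = 329.7·0.59385 = 195.791.
Gain = 195.791 / 255.000 = 0.7678 → 0.768.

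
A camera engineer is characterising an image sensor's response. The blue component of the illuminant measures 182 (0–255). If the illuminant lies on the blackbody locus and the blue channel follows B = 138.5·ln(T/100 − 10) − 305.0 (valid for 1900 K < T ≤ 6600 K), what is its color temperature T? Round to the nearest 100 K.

ln(t − 10) = (182 + 305.0) / 138.5 = 3.5162.
t − 10 = e^3.5162 = 33.658, so t = 43.658.
T = 100·t = 4366 K → 4400 K to the nearest 100 K.

4400 K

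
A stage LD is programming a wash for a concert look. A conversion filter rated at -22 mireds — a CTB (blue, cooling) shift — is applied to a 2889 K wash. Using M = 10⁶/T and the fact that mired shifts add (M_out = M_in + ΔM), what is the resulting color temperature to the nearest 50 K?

M_in = 10⁶/2889 = 346.14 mireds.
M_out = 346.14 + (-22) = 324.14 mireds.
T_out = 10⁶/324.14 = 3085.1 K → 3100 K.

3100 K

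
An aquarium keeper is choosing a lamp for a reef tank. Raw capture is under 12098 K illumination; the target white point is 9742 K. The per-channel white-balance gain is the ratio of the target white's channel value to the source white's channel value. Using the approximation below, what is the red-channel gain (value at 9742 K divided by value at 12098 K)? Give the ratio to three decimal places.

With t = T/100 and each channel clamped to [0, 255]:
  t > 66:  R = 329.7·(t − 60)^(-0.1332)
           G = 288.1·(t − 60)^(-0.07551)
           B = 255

At 12098 K (t = 120.98):
  R = 329.7·(120.98 − 60)^(-0.1332) = 329.7·60.98^(-0.1332) = 329.7·0.57838 = 190.692.
At 9742 K (t = 97.42):
  R = 329.7·(97.42 − 60)^(-0.1332) = 329.7·37.42^(-0.1332) = 329.7·0.61725 = 203.508.
Gain = 203.508 / 190.692 = 1.0672 → 1.067.

1.067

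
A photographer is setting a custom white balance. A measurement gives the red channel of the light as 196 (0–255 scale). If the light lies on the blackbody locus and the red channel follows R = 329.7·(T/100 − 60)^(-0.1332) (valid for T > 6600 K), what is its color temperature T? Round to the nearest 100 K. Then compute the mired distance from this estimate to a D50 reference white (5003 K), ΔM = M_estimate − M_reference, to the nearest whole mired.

(t − 60)^(-0.1332) = 196/329.7 = 0.59448.
t − 60 = 0.59448^(1/-0.1332) = 0.59448^(-7.508) = 49.621, so t = 109.621.
T = 100·t = 10962 K → 11000 K to the nearest 100 K.
M_estimate = 10⁶/11000 = 90.91; M_reference = 10⁶/5003 = 199.88.
ΔM = 90.91 − 199.88 = -108.97 → -109 mireds.

-109 mireds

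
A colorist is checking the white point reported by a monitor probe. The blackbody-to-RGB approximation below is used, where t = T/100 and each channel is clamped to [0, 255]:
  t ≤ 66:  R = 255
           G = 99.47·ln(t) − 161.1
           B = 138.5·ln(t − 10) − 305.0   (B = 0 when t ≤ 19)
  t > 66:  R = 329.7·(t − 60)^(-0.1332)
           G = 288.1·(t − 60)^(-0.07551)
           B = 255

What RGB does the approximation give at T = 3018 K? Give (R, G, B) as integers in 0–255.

(255, 178, 111)

t = 3018/100 = 30.18; the t ≤ 66 branch applies.
R = 255 by definition for t ≤ 66.
G = 99.47·ln 30.18 − 161.1 = 99.47·3.4072 − 161.1 = 177.812.
B = 138.5·ln(30.18 − 10) − 305.0 = 138.5·ln 20.18 − 305.0 = 138.5·3.0047 − 305.0 = 111.150.
Rounded: (255, 178, 111).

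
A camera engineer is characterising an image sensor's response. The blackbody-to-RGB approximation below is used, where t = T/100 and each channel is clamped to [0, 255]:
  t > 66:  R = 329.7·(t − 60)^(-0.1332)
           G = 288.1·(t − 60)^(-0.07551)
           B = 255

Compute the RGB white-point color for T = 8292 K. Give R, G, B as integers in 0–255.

t = 8292/100 = 82.92; the t > 66 branch applies.
R = 329.7·(82.92 − 60)^(-0.1332) = 329.7·22.92^(-0.1332) = 329.7·0.65890 = 217.239.
G = 288.1·(82.92 − 60)^(-0.07551) = 288.1·22.92^(-0.07551) = 288.1·0.78939 = 227.423.
B = 255 by definition for t > 66.
Rounded: (217, 227, 255).

R=217, G=227, B=255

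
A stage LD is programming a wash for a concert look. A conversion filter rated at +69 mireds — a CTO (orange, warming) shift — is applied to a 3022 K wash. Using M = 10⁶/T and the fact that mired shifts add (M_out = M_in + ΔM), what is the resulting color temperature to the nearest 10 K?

M_in = 10⁶/3022 = 330.91 mireds.
M_out = 330.91 + (+69) = 399.91 mireds.
T_out = 10⁶/399.91 = 2500.6 K → 2500 K.

2500 K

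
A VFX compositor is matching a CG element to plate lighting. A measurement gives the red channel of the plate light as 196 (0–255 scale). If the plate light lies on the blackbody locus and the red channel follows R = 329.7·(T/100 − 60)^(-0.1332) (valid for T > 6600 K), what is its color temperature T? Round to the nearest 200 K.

(t − 60)^(-0.1332) = 196/329.7 = 0.59448.
t − 60 = 0.59448^(1/-0.1332) = 0.59448^(-7.508) = 49.621, so t = 109.621.
T = 100·t = 10962 K → 11000 K to the nearest 200 K.

11000 K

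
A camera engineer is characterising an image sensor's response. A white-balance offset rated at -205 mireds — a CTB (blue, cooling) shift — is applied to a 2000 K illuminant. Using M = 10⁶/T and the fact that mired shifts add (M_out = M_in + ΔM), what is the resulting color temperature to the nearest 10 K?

3390 K

M_in = 10⁶/2000 = 500.00 mireds.
M_out = 500.00 + (-205) = 295.00 mireds.
T_out = 10⁶/295.00 = 3389.8 K → 3390 K.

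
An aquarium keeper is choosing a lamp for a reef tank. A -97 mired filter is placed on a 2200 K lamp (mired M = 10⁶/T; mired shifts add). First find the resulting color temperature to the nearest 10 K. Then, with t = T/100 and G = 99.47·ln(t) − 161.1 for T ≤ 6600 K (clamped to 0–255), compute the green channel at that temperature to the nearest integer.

170

M_in = 10⁶/2200 = 454.55; M_out = 454.55 + (-97) = 357.55.
T_out = 10⁶/357.55 = 2796.8 K → 2800 K; t = 28.
G = 99.47·ln 28 − 161.1 = 99.47·3.3322 − 161.1 = 170.354.
Rounded: 170.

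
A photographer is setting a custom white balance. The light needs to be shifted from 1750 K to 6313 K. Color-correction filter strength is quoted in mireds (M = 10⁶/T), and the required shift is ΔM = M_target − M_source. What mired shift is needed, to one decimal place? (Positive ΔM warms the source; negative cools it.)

M_source = 10⁶/1750 = 571.429; M_target = 10⁶/6313 = 158.403.
ΔM = 158.403 − 571.429 = -413.025 → -413.0 mireds, a cooling shift.

-413.0 mireds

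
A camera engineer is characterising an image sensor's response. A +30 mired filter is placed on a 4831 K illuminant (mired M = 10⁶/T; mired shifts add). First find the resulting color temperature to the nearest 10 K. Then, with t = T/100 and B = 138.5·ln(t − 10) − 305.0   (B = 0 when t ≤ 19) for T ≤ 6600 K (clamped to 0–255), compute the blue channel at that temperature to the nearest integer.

M_in = 10⁶/4831 = 207.00; M_out = 207.00 + (+30) = 237.00.
T_out = 10⁶/237.00 = 4219.5 K → 4220 K; t = 42.2.
B = 138.5·ln(42.2 − 10) − 305.0 = 138.5·ln 32.2 − 305.0 = 138.5·3.4720 − 305.0 = 175.867.
Rounded: 176.

176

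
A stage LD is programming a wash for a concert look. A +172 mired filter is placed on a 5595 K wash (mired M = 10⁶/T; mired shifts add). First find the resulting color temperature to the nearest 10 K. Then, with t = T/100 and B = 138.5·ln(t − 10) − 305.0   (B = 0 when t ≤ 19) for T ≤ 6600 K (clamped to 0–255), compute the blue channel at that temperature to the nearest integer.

99

M_in = 10⁶/5595 = 178.73; M_out = 178.73 + (+172) = 350.73.
T_out = 10⁶/350.73 = 2851.2 K → 2850 K; t = 28.5.
B = 138.5·ln(28.5 − 10) − 305.0 = 138.5·ln 18.5 − 305.0 = 138.5·2.9178 − 305.0 = 99.111.
Rounded: 99.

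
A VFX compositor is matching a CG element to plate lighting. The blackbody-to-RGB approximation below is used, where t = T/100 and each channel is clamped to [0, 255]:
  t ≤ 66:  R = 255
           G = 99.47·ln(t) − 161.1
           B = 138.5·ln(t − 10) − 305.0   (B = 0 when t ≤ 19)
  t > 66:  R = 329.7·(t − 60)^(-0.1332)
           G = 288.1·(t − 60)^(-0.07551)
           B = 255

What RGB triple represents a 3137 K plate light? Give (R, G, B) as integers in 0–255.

t = 3137/100 = 31.37; the t ≤ 66 branch applies.
R = 255 by definition for t ≤ 66.
G = 99.47·ln 31.37 − 161.1 = 99.47·3.4459 − 161.1 = 181.659.
B = 138.5·ln(31.37 − 10) − 305.0 = 138.5·ln 21.37 − 305.0 = 138.5·3.0620 − 305.0 = 119.085.
Rounded: (255, 182, 119).

(255, 182, 119)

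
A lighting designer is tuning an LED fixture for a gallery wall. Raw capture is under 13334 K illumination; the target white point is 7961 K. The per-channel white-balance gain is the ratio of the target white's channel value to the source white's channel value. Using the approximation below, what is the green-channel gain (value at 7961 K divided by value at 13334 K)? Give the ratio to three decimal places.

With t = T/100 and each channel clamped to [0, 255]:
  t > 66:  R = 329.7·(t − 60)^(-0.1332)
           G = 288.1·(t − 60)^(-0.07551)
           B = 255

At 13334 K (t = 133.34):
  G = 288.1·(133.34 − 60)^(-0.07551) = 288.1·73.34^(-0.07551) = 288.1·0.72302 = 208.301.
At 7961 K (t = 79.61):
  G = 288.1·(79.61 − 60)^(-0.07551) = 288.1·19.61^(-0.07551) = 288.1·0.79874 = 230.117.
Gain = 230.117 / 208.301 = 1.1047 → 1.105.

1.105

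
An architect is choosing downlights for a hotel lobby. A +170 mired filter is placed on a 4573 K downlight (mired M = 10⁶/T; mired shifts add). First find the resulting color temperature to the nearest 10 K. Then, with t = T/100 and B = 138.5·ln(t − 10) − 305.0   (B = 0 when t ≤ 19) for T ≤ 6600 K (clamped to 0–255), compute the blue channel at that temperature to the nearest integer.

M_in = 10⁶/4573 = 218.67; M_out = 218.67 + (+170) = 388.67.
T_out = 10⁶/388.67 = 2572.8 K → 2570 K; t = 25.7.
B = 138.5·ln(25.7 − 10) − 305.0 = 138.5·ln 15.7 − 305.0 = 138.5·2.7537 − 305.0 = 76.382.
Rounded: 76.

76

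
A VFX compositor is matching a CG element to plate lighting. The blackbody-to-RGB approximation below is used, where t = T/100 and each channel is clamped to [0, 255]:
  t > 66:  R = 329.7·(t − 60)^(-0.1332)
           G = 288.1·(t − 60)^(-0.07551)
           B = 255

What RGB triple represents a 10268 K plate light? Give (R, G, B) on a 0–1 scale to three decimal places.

t = 10268/100 = 102.68; the t > 66 branch applies.
R = 329.7·(102.68 − 60)^(-0.1332) = 329.7·42.68^(-0.1332) = 329.7·0.60653 = 199.974.
G = 288.1·(102.68 − 60)^(-0.07551) = 288.1·42.68^(-0.07551) = 288.1·0.75319 = 216.993.
B = 255 by definition for t > 66.
Dividing each by 255: (0.7842, 0.8510, 1.0000) → (0.784, 0.851, 1.000).

(0.784, 0.851, 1.000)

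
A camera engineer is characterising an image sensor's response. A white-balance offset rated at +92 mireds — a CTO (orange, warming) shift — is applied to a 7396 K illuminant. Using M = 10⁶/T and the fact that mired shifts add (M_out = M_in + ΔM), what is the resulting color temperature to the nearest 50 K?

4400 K

M_in = 10⁶/7396 = 135.21 mireds.
M_out = 135.21 + (+92) = 227.21 mireds.
T_out = 10⁶/227.21 = 4401.2 K → 4400 K.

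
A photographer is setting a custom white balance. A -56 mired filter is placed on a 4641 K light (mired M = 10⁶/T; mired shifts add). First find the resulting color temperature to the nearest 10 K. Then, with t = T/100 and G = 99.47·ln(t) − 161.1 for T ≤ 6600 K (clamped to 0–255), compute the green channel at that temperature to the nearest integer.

M_in = 10⁶/4641 = 215.47; M_out = 215.47 + (-56) = 159.47.
T_out = 10⁶/159.47 = 6270.7 K → 6270 K; t = 62.7.
G = 99.47·ln 62.7 − 161.1 = 99.47·4.1384 − 161.1 = 250.543.
Rounded: 251.

251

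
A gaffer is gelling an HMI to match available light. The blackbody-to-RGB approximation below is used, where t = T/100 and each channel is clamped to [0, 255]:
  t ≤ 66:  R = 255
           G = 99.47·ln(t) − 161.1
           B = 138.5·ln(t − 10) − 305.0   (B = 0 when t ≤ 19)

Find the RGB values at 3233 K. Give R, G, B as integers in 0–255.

R=255, G=185, B=125

t = 3233/100 = 32.33; the t ≤ 66 branch applies.
R = 255 by definition for t ≤ 66.
G = 99.47·ln 32.33 − 161.1 = 99.47·3.4760 − 161.1 = 184.657.
B = 138.5·ln(32.33 − 10) − 305.0 = 138.5·ln 22.33 − 305.0 = 138.5·3.1059 − 305.0 = 125.171.
Rounded: (255, 185, 125).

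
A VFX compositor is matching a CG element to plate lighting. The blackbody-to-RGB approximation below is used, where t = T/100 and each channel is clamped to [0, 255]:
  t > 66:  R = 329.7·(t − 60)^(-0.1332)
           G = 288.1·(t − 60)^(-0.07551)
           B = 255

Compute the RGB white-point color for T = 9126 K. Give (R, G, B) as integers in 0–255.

(208, 222, 255)

t = 9126/100 = 91.26; the t > 66 branch applies.
R = 329.7·(91.26 − 60)^(-0.1332) = 329.7·31.26^(-0.1332) = 329.7·0.63222 = 208.443.
G = 288.1·(91.26 − 60)^(-0.07551) = 288.1·31.26^(-0.07551) = 288.1·0.77110 = 222.155.
B = 255 by definition for t > 66.
Rounded: (208, 222, 255).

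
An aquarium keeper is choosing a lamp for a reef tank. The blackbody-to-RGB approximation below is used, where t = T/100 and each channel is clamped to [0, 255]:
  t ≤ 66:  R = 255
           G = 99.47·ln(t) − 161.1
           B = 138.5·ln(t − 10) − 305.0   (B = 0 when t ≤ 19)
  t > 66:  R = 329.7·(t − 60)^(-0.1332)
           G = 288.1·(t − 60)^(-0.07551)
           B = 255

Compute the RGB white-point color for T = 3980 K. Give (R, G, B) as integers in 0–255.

t = 3980/100 = 39.8; the t ≤ 66 branch applies.
R = 255 by definition for t ≤ 66.
G = 99.47·ln 39.8 − 161.1 = 99.47·3.6839 − 161.1 = 205.334.
B = 138.5·ln(39.8 − 10) − 305.0 = 138.5·ln 29.8 − 305.0 = 138.5·3.3945 − 305.0 = 165.139.
Rounded: (255, 205, 165).

(255, 205, 165)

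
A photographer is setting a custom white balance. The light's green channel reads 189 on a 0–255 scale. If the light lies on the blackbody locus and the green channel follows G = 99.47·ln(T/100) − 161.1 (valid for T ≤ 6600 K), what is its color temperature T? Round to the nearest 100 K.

ln t = (189 + 161.1) / 99.47 = 3.5197.
t = e^3.5197 = 33.773.
T = 100·t = 3377 K → 3400 K to the nearest 100 K.

3400 K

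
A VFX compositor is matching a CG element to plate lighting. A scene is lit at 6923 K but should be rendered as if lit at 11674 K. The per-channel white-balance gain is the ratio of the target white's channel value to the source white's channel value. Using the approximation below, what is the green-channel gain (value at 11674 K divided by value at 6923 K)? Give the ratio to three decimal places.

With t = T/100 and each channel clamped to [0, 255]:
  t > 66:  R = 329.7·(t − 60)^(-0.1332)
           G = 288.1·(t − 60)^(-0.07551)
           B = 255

At 6923 K (t = 69.23):
  G = 288.1·(69.23 − 60)^(-0.07551) = 288.1·9.23^(-0.07551) = 288.1·0.84551 = 243.591.
At 11674 K (t = 116.74):
  G = 288.1·(116.74 − 60)^(-0.07551) = 288.1·56.74^(-0.07551) = 288.1·0.73716 = 212.377.
Gain = 212.377 / 243.591 = 0.8719 → 0.872.

0.872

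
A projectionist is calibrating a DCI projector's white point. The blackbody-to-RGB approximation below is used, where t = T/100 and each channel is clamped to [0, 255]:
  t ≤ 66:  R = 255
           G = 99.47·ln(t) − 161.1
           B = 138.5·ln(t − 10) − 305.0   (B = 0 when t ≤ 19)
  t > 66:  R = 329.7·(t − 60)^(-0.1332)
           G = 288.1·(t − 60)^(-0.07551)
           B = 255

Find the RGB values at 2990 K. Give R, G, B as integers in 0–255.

t = 2990/100 = 29.9; the t ≤ 66 branch applies.
R = 255 by definition for t ≤ 66.
G = 99.47·ln 29.9 − 161.1 = 99.47·3.3979 − 161.1 = 176.885.
B = 138.5·ln(29.9 − 10) − 305.0 = 138.5·ln 19.9 − 305.0 = 138.5·2.9907 − 305.0 = 109.215.
Rounded: (255, 177, 109).

R=255, G=177, B=109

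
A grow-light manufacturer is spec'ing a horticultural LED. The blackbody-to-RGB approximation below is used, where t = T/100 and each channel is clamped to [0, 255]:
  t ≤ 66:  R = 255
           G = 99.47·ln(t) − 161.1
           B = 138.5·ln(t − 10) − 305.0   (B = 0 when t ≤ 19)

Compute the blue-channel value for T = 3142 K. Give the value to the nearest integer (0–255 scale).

119

t = 3142/100 = 31.42; the t ≤ 66 branch applies.
B = 138.5·ln(31.42 − 10) − 305.0 = 138.5·ln 21.42 − 305.0 = 138.5·3.0643 − 305.0 = 119.409.
Rounded: 119.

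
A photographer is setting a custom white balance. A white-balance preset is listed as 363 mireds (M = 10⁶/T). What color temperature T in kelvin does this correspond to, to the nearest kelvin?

2755 K

T = 10⁶ / 363 = 2754.82 K → 2755 K.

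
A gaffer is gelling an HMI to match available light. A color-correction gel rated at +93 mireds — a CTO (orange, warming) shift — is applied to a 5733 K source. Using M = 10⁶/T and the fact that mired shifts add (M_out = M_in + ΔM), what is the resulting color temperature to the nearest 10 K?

3740 K

M_in = 10⁶/5733 = 174.43 mireds.
M_out = 174.43 + (+93) = 267.43 mireds.
T_out = 10⁶/267.43 = 3739.3 K → 3740 K.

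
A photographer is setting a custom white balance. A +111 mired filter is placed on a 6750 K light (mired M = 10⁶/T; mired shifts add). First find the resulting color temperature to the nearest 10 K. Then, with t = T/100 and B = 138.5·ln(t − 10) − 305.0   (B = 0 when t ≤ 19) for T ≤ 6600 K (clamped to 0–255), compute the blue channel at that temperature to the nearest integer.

M_in = 10⁶/6750 = 148.15; M_out = 148.15 + (+111) = 259.15.
T_out = 10⁶/259.15 = 3858.8 K → 3860 K; t = 38.6.
B = 138.5·ln(38.6 − 10) − 305.0 = 138.5·ln 28.6 − 305.0 = 138.5·3.3534 − 305.0 = 159.447.
Rounded: 159.

159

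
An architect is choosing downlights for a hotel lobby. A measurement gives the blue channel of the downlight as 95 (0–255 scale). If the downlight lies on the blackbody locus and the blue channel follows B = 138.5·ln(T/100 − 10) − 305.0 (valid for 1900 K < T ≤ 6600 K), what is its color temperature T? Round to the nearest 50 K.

ln(t − 10) = (95 + 305.0) / 138.5 = 2.8881.
t − 10 = e^2.8881 = 17.959, so t = 27.959.
T = 100·t = 2796 K → 2800 K to the nearest 50 K.

2800 K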